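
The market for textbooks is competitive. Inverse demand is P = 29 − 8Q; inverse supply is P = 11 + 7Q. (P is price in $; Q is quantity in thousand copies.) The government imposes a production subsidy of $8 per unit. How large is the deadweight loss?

Competitive equilibrium: 29 − 8Q = 11 + 7Q → Q* = 1.2, P* = 19.4.
The subsidy lowers effective supply by 8: P = 3 + 7Q.
New quantity: 29 − 8Q = 3 + 7Q → Q' = 1.7333.
Overproduction ΔQ = 1.7333 − 1.2 = 0.5333; wedge = subsidy = 8.
Welfare loss = ½ × 0.5333 × 8 = $2.13 thousand.

$2.13 thousand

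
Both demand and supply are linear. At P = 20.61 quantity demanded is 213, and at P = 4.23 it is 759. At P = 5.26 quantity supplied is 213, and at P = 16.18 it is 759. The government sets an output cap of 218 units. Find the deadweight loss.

2280.10

Demand slope = (4.23 − 20.61)/(759 − 213) = −0.03, so P = 27 − 0.03Q.
Supply slope = (16.18 − 5.26)/(759 − 213) = 0.02, so P = 1 + 0.02Q.
Competitive equilibrium: 27 − 0.03Q = 1 + 0.02Q → Q* = 520, P* = 11.4.
At Q = 218: demand price = 27 − 0.03·218 = 20.46; supply price = 1 + 0.02·218 = 5.36.
ΔQ = 520 − 218 = 302; wedge = 20.46 − 5.36 = 15.1.
DWL = ½ × 302 × 15.1 = 2280.10.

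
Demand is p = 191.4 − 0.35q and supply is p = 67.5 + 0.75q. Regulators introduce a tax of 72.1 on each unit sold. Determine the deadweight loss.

Competitive equilibrium: 191.4 − 0.35q = 67.5 + 0.75q → q* = 112.63636, p* = 151.97727.
With the tax, the buyer price exceeds the seller price by 72.1: (191.4 − 0.35q) − (67.5 + 0.75q) = 72.1 → q' = 47.09091.
Δq = 112.63636 − 47.09091 = 65.54545; the wedge equals the tax, 72.1.
Welfare loss = ½ × 65.54545 × 72.1 = 2362.91.

2362.91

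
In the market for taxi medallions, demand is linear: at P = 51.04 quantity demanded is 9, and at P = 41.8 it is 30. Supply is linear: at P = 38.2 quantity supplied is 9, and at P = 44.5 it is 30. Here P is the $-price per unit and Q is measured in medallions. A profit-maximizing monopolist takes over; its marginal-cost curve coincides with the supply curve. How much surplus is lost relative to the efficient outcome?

Demand slope = (41.8 − 51.04)/(30 − 9) = −0.44, so P = 55 − 0.44Q.
Supply slope = (44.5 − 38.2)/(30 − 9) = 0.3, so P = 35.5 + 0.3Q.
Competitive equilibrium: 55 − 0.44Q = 35.5 + 0.3Q → Q* = 26.3514, P* = 43.4054.
Marginal revenue: MR = 55 − 0.88Q. Set MR = MC: 55 − 0.88Q = 35.5 + 0.3Q → Q_m = 16.5254.
Price P_m = 55 − 0.44·16.5254 = 47.7288; MC(Q_m) = 35.5 + 0.3·16.5254 = 40.4576.
Competitive Q* = 26.3514, so ΔQ = 9.826; wedge = 47.7288 − 40.4576 = 7.2712.
The triangle = ½ × 9.826 × 7.2712 = $35.72.

$35.72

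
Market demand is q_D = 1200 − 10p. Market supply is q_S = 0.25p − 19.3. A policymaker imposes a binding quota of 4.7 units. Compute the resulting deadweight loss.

67.52

In inverse form: demand p = 120 − 0.1q, supply p = 77.2 + 4q.
Competitive equilibrium: 120 − 0.1q = 77.2 + 4q → q* = 10.439, p* = 118.9561.
At q = 4.7: demand price = 120 − 0.1·4.7 = 119.53; supply price = 77.2 + 4·4.7 = 96.
Δq = 10.439 − 4.7 = 5.739; wedge = 119.53 − 96 = 23.53.
The triangle = ½ × 5.739 × 23.53 = 67.52.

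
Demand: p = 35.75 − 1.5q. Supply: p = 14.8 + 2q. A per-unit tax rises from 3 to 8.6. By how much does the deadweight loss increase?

Competitive equilibrium: 35.75 − 1.5q = 14.8 + 2q → q* = 5.9857, p* = 26.7714.
For a per-unit tax t: Δq = t/3.5, so DWL = ½·t·(t/3.5) = t²/7.
At t = 3: DWL = 1.286. At t = 8.6: DWL = 10.566.
Increase = 10.566 − 1.286 = 9.28.

9.28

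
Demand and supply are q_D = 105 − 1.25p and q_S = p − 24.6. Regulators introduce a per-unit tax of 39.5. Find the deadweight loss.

433.40

In inverse form: demand p = 84 − 0.8q, supply p = 24.6 + q.
Competitive equilibrium: 84 − 0.8q = 24.6 + q → q* = 33, p* = 57.6.
With the tax, the buyer price exceeds the seller price by 39.5: (84 − 0.8q) − (24.6 + q) = 39.5 → q' = 11.0556.
Δq = 33 − 11.0556 = 21.9444; the wedge equals the tax, 39.5.
Deadweight loss = ½ × 21.9444 × 39.5 = 433.40.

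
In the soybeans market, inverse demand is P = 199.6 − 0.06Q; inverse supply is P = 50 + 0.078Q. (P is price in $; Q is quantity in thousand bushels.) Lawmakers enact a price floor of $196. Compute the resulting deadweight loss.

$72359.94 thousand

Competitive equilibrium: 199.6 − 0.06Q = 50 + 0.078Q → Q* = 1084.058, P* = 134.5565.
At the floor P = 196, quantity demanded = (199.6 − 196)/0.06 = 60.
Sellers' marginal cost at Q' = 60: 50 + 0.078·60 = 54.68.
ΔQ = 1084.058 − 60 = 1024.058; wedge = 196 − 54.68 = 141.32.
The triangle = ½ × 1024.058 × 141.32 = $72359.94 thousand.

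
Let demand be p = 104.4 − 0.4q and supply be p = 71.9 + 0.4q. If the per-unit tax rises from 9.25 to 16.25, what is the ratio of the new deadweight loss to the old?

3.086

Competitive equilibrium: 104.4 − 0.4q = 71.9 + 0.4q → q* = 40.625, p* = 88.15.
For a per-unit tax t: Δq = t/0.8, so DWL = ½·t·(t/0.8) = t²/1.6.
At t = 9.25: DWL = 53.477. At t = 16.25: DWL = 165.039.
Ratio = (16.25/9.25)² = 3.086.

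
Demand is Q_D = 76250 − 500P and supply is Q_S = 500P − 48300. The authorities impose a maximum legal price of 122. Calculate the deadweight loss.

3251.25

In inverse form: demand P = 152.5 − 0.002Q, supply P = 96.6 + 0.002Q.
Competitive equilibrium: 152.5 − 0.002Q = 96.6 + 0.002Q → Q* = 13975, P* = 124.55.
At the ceiling P = 122, quantity supplied = (122 − 96.6)/0.002 = 12700.
Willingness to pay at Q' = 12700: 152.5 − 0.002·12700 = 127.1.
ΔQ = 13975 − 12700 = 1275; wedge = 127.1 − 122 = 5.1.
The triangle = ½ × 1275 × 5.1 = 3251.25.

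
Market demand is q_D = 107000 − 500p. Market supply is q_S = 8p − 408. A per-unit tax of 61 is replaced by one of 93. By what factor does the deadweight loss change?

In inverse form: demand p = 214 − 0.002q, supply p = 51 + 0.125q.
Competitive equilibrium: 214 − 0.002q = 51 + 0.125q → q* = 1283.4646, p* = 211.4331.
For a per-unit tax t: Δq = t/0.127, so DWL = ½·t·(t/0.127) = t²/0.254.
At t = 61: DWL = 14649.606. At t = 93: DWL = 34051.181.
Ratio = (93/61)² = 2.324.

2.324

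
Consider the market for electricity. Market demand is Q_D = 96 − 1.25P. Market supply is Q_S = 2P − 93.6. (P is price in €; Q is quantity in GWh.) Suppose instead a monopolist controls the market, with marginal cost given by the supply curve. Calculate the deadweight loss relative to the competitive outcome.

€50.24

In inverse form: demand P = 76.8 − 0.8Q, supply P = 46.8 + 0.5Q.
Competitive equilibrium: 76.8 − 0.8Q = 46.8 + 0.5Q → Q* = 23.0769, P* = 58.3385.
Marginal revenue: MR = 76.8 − 1.6Q. Set MR = MC: 76.8 − 1.6Q = 46.8 + 0.5Q → Q_m = 14.2857.
Price P_m = 76.8 − 0.8·14.2857 = 65.3714; MC(Q_m) = 46.8 + 0.5·14.2857 = 53.9429.
Competitive Q* = 23.0769, so ΔQ = 8.7912; wedge = 65.3714 − 53.9429 = 11.4285.
Deadweight loss = ½ × 8.7912 × 11.4285 = €50.24.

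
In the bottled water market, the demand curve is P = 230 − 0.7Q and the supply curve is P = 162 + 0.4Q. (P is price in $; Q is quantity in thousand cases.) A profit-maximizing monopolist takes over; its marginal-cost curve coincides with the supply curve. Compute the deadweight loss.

$317.87 thousand

Competitive equilibrium: 230 − 0.7Q = 162 + 0.4Q → Q* = 61.8182, P* = 186.7273.
Marginal revenue: MR = 230 − 1.4Q. Set MR = MC: 230 − 1.4Q = 162 + 0.4Q → Q_m = 37.7778.
Price P_m = 230 − 0.7·37.7778 = 203.5555; MC(Q_m) = 162 + 0.4·37.7778 = 177.1111.
Competitive Q* = 61.8182, so ΔQ = 24.0404; wedge = 203.5555 − 177.1111 = 26.4444.
DWL = ½ × 24.0404 × 26.4444 = $317.87 thousand.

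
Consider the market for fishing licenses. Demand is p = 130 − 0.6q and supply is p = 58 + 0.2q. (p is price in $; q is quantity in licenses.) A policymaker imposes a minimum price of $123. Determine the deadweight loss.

$2454.44

Competitive equilibrium: 130 − 0.6q = 58 + 0.2q → q* = 90, p* = 76.
At the floor p = 123, quantity demanded = (130 − 123)/0.6 = 11.6667.
Sellers' marginal cost at q' = 11.6667: 58 + 0.2·11.6667 = 60.3333.
Δq = 90 − 11.6667 = 78.3333; wedge = 123 − 60.3333 = 62.6667.
DWL = ½ × 78.3333 × 62.6667 = $2454.44.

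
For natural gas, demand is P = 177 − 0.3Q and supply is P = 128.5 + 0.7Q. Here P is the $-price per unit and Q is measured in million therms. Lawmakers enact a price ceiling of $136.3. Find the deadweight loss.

$697.78 million

Competitive equilibrium: 177 − 0.3Q = 128.5 + 0.7Q → Q* = 48.5, P* = 162.45.
At the ceiling P = 136.3, quantity supplied = (136.3 − 128.5)/0.7 = 11.1429.
Willingness to pay at Q' = 11.1429: 177 − 0.3·11.1429 = 173.6571.
ΔQ = 48.5 − 11.1429 = 37.3571; wedge = 173.6571 − 136.3 = 37.3571.
The triangle = ½ × 37.3571 × 37.3571 = $697.78 million.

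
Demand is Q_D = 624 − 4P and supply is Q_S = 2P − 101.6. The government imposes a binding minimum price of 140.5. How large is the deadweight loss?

2297.13

In inverse form: demand P = 156 − 0.25Q, supply P = 50.8 + 0.5Q.
Competitive equilibrium: 156 − 0.25Q = 50.8 + 0.5Q → Q* = 140.2667, P* = 120.9333.
At the floor P = 140.5, quantity demanded = (156 − 140.5)/0.25 = 62.
Sellers' marginal cost at Q' = 62: 50.8 + 0.5·62 = 81.8.
ΔQ = 140.2667 − 62 = 78.2667; wedge = 140.5 − 81.8 = 58.7.
Deadweight loss = ½ × 78.2667 × 58.7 = 2297.13.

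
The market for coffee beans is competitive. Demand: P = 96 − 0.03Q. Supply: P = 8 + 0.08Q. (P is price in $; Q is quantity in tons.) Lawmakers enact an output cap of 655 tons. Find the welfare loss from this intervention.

Competitive equilibrium: 96 − 0.03Q = 8 + 0.08Q → Q* = 800, P* = 72.
At Q = 655: demand price = 96 − 0.03·655 = 76.35; supply price = 8 + 0.08·655 = 60.4.
ΔQ = 800 − 655 = 145; wedge = 76.35 − 60.4 = 15.95.
Deadweight loss = ½ × 145 × 15.95 = $1156.375.

$1156.375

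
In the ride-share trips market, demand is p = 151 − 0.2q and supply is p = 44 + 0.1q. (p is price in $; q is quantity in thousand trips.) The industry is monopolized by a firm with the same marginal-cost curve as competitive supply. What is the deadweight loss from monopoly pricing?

$3053.07 thousand

Competitive equilibrium: 151 − 0.2q = 44 + 0.1q → q* = 356.6667, p* = 79.6667.
Marginal revenue: MR = 151 − 0.4q. Set MR = MC: 151 − 0.4q = 44 + 0.1q → q_m = 214.
Price p_m = 151 − 0.2·214 = 108.2; MC(q_m) = 44 + 0.1·214 = 65.4.
Competitive q* = 356.6667, so Δq = 142.6667; wedge = 108.2 − 65.4 = 42.8.
Deadweight loss = ½ × 142.6667 × 42.8 = $3053.07 thousand.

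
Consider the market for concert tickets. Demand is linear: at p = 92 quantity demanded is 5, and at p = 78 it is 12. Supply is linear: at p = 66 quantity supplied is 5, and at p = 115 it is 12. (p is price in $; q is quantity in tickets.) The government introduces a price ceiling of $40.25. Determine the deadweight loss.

Demand slope = (78 − 92)/(12 − 5) = −2, so p = 102 − 2q.
Supply slope = (115 − 66)/(12 − 5) = 7, so p = 31 + 7q.
Competitive equilibrium: 102 − 2q = 31 + 7q → q* = 7.8889, p* = 86.2222.
At the ceiling p = 40.25, quantity supplied = (40.25 − 31)/7 = 1.3214.
Willingness to pay at q' = 1.3214: 102 − 2·1.3214 = 99.3572.
Δq = 7.8889 − 1.3214 = 6.5675; wedge = 99.3572 − 40.25 = 59.1072.
The triangle = ½ × 6.5675 × 59.1072 = $194.09.

$194.09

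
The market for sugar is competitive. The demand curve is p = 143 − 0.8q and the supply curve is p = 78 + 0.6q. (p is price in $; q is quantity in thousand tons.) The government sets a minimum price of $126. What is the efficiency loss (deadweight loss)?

$443.77 thousand

Competitive equilibrium: 143 − 0.8q = 78 + 0.6q → q* = 46.4286, p* = 105.8571.
At the floor p = 126, quantity demanded = (143 − 126)/0.8 = 21.25.
Sellers' marginal cost at q' = 21.25: 78 + 0.6·21.25 = 90.75.
Δq = 46.4286 − 21.25 = 25.1786; wedge = 126 − 90.75 = 35.25.
Welfare loss = ½ × 25.1786 × 35.25 = $443.77 thousand.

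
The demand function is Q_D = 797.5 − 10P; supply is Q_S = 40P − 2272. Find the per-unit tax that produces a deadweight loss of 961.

In inverse form: demand P = 79.75 − 0.1Q, supply P = 56.8 + 0.025Q.
Competitive equilibrium: 79.75 − 0.1Q = 56.8 + 0.025Q → Q* = 183.6, P* = 61.39.
A tax t gives ΔQ = t/0.125 and wedge t, so DWL = t²/0.25.
t²/0.25 = 961 → t² = 240.25 → t = 15.5.

15.5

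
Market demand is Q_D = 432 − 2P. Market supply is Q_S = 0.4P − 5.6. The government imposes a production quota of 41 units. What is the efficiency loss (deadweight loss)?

1040.17

In inverse form: demand P = 216 − 0.5Q, supply P = 14 + 2.5Q.
Competitive equilibrium: 216 − 0.5Q = 14 + 2.5Q → Q* = 67.3333, P* = 182.3333.
At Q = 41: demand price = 216 − 0.5·41 = 195.5; supply price = 14 + 2.5·41 = 116.5.
ΔQ = 67.3333 − 41 = 26.3333; wedge = 195.5 − 116.5 = 79.
DWL = ½ × 26.3333 × 79 = 1040.17.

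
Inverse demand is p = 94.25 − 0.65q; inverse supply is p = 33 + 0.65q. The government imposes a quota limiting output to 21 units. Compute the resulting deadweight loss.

443.31

Competitive equilibrium: 94.25 − 0.65q = 33 + 0.65q → q* = 47.1154, p* = 63.625.
At q = 21: demand price = 94.25 − 0.65·21 = 80.6; supply price = 33 + 0.65·21 = 46.65.
Δq = 47.1154 − 21 = 26.1154; wedge = 80.6 − 46.65 = 33.95.
The triangle = ½ × 26.1154 × 33.95 = 443.31.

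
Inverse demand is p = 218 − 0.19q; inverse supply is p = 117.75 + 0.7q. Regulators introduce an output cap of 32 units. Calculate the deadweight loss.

2893.78

Competitive equilibrium: 218 − 0.19q = 117.75 + 0.7q → q* = 112.6404, p* = 196.5983.
At q = 32: demand price = 218 − 0.19·32 = 211.92; supply price = 117.75 + 0.7·32 = 140.15.
Δq = 112.6404 − 32 = 80.6404; wedge = 211.92 − 140.15 = 71.77.
DWL = ½ × 80.6404 × 71.77 = 2893.78.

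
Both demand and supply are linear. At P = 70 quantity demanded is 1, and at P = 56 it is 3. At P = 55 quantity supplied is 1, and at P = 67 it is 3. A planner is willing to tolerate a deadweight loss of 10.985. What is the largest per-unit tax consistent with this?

16.9

Demand slope = (56 − 70)/(3 − 1) = −7, so P = 77 − 7Q.
Supply slope = (67 − 55)/(3 − 1) = 6, so P = 49 + 6Q.
Competitive equilibrium: 77 − 7Q = 49 + 6Q → Q* = 2.1538, P* = 61.9231.
A tax t gives ΔQ = t/13 and wedge t, so DWL = t²/26.
t²/26 = 10.985 → t² = 285.61 → t = 16.9.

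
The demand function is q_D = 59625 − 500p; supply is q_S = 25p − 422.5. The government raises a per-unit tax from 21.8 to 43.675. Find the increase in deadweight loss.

In inverse form: demand p = 119.25 − 0.002q, supply p = 16.9 + 0.04q.
Competitive equilibrium: 119.25 − 0.002q = 16.9 + 0.04q → q* = 2436.9048, p* = 114.3762.
For a per-unit tax t: Δq = t/0.042, so DWL = ½·t·(t/0.042) = t²/0.084.
At t = 21.8: DWL = 5657.619. At t = 43.675: DWL = 22708.4.
Increase = 22708.4 − 5657.619 = 17050.78.

17050.78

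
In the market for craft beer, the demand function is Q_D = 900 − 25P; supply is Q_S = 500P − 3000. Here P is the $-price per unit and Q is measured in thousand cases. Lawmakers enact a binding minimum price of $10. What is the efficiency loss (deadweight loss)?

In inverse form: demand P = 36 − 0.04Q, supply P = 6 + 0.002Q.
Competitive equilibrium: 36 − 0.04Q = 6 + 0.002Q → Q* = 714.2857, P* = 7.4286.
At the floor P = 10, quantity demanded = (36 − 10)/0.04 = 650.
Sellers' marginal cost at Q' = 650: 6 + 0.002·650 = 7.3.
ΔQ = 714.2857 − 650 = 64.2857; wedge = 10 − 7.3 = 2.7.
Welfare loss = ½ × 64.2857 × 2.7 = $86.79 thousand.

$86.79 thousand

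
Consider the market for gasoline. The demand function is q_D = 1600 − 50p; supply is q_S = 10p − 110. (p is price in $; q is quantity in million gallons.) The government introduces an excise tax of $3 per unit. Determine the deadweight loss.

In inverse form: demand p = 32 − 0.02q, supply p = 11 + 0.1q.
Competitive equilibrium: 32 − 0.02q = 11 + 0.1q → q* = 175, p* = 28.5.
With the tax, the buyer price exceeds the seller price by 3: (32 − 0.02q) − (11 + 0.1q) = 3 → q' = 150.
Δq = 175 − 150 = 25; the wedge equals the tax, 3.
DWL = ½ × 25 × 3 = $37.50 million.

$37.50 million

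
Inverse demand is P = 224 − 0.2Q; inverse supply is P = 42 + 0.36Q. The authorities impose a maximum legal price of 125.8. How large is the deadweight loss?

Competitive equilibrium: 224 − 0.2Q = 42 + 0.36Q → Q* = 325, P* = 159.
At the ceiling P = 125.8, quantity supplied = (125.8 − 42)/0.36 = 232.7778.
Willingness to pay at Q' = 232.7778: 224 − 0.2·232.7778 = 177.4444.
ΔQ = 325 − 232.7778 = 92.2222; wedge = 177.4444 − 125.8 = 51.6444.
Welfare loss = ½ × 92.2222 × 51.6444 = 2381.38.

2381.38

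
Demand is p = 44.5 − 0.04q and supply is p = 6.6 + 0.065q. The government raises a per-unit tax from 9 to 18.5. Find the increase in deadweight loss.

1244.05

Competitive equilibrium: 44.5 − 0.04q = 6.6 + 0.065q → q* = 360.9524, p* = 30.0619.
For a per-unit tax t: Δq = t/0.105, so DWL = ½·t·(t/0.105) = t²/0.21.
At t = 9: DWL = 385.714. At t = 18.5: DWL = 1629.762.
Increase = 1629.762 − 385.714 = 1244.05.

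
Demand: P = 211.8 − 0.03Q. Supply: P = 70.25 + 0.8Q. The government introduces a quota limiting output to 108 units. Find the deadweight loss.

Competitive equilibrium: 211.8 − 0.03Q = 70.25 + 0.8Q → Q* = 170.5422, P* = 206.6837.
At Q = 108: demand price = 211.8 − 0.03·108 = 208.56; supply price = 70.25 + 0.8·108 = 156.65.
ΔQ = 170.5422 − 108 = 62.5422; wedge = 208.56 − 156.65 = 51.91.
Deadweight loss = ½ × 62.5422 × 51.91 = 1623.28.

1623.28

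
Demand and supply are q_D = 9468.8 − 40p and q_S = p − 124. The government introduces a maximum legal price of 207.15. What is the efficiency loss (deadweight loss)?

In inverse form: demand p = 236.72 − 0.025q, supply p = 124 + q.
Competitive equilibrium: 236.72 − 0.025q = 124 + q → q* = 109.9707, p* = 233.9707.
At the ceiling p = 207.15, quantity supplied = (207.15 − 124)/1 = 83.15.
Willingness to pay at q' = 83.15: 236.72 − 0.025·83.15 = 234.6413.
Δq = 109.9707 − 83.15 = 26.8207; wedge = 234.6413 − 207.15 = 27.4913.
The triangle = ½ × 26.8207 × 27.4913 = 368.67.

368.67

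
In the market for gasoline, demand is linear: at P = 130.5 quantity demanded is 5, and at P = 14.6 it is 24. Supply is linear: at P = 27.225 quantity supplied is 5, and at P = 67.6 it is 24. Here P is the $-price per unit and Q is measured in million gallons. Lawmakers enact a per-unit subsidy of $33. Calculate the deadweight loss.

Demand slope = (14.6 − 130.5)/(24 − 5) = −6.1, so P = 161 − 6.1Q.
Supply slope = (67.6 − 27.225)/(24 − 5) = 2.125, so P = 16.6 + 2.125Q.
Competitive equilibrium: 161 − 6.1Q = 16.6 + 2.125Q → Q* = 17.5562, P* = 53.907.
The subsidy lowers effective supply by 33: P = 2.125Q − 16.4.
New quantity: 161 − 6.1Q = 2.125Q − 16.4 → Q' = 21.5684.
Overproduction ΔQ = 21.5684 − 17.5562 = 4.0122; wedge = subsidy = 33.
DWL = ½ × 4.0122 × 33 = $66.20 million.

$66.20 million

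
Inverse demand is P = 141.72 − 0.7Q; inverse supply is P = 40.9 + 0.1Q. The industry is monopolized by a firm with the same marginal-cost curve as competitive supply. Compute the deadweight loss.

Competitive equilibrium: 141.72 − 0.7Q = 40.9 + 0.1Q → Q* = 126.025, P* = 53.5025.
Marginal revenue: MR = 141.72 − 1.4Q. Set MR = MC: 141.72 − 1.4Q = 40.9 + 0.1Q → Q_m = 67.213333.
Price P_m = 141.72 − 0.7·67.213333 = 94.670667; MC(Q_m) = 40.9 + 0.1·67.213333 = 47.621333.
Competitive Q* = 126.025, so ΔQ = 58.811667; wedge = 94.670667 − 47.621333 = 47.049334.
Welfare loss = ½ × 58.811667 × 47.049334 = 1383.52.

1383.52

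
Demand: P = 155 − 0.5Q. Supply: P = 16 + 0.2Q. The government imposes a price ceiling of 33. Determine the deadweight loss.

4514.46

Competitive equilibrium: 155 − 0.5Q = 16 + 0.2Q → Q* = 198.5714, P* = 55.7143.
At the ceiling P = 33, quantity supplied = (33 − 16)/0.2 = 85.
Willingness to pay at Q' = 85: 155 − 0.5·85 = 112.5.
ΔQ = 198.5714 − 85 = 113.5714; wedge = 112.5 − 33 = 79.5.
DWL = ½ × 113.5714 × 79.5 = 4514.46.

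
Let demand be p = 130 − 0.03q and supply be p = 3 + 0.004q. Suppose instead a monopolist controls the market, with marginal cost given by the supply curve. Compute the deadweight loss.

52117.20

Competitive equilibrium: 130 − 0.03q = 3 + 0.004q → q* = 3735.29412, p* = 17.94118.
Marginal revenue: MR = 130 − 0.06q. Set MR = MC: 130 − 0.06q = 3 + 0.004q → q_m = 1984.375.
Price p_m = 130 − 0.03·1984.375 = 70.46875; MC(q_m) = 3 + 0.004·1984.375 = 10.9375.
Competitive q* = 3735.29412, so Δq = 1750.91912; wedge = 70.46875 − 10.9375 = 59.53125.
DWL = ½ × 1750.91912 × 59.53125 = 52117.20.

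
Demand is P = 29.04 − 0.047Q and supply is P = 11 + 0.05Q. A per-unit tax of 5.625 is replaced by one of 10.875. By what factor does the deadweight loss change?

Competitive equilibrium: 29.04 − 0.047Q = 11 + 0.05Q → Q* = 185.9794, P* = 20.299.
For a per-unit tax t: ΔQ = t/0.097, so DWL = ½·t·(t/0.097) = t²/0.194.
At t = 5.625: DWL = 163.096. At t = 10.875: DWL = 609.617.
Ratio = (10.875/5.625)² = 3.738.

3.738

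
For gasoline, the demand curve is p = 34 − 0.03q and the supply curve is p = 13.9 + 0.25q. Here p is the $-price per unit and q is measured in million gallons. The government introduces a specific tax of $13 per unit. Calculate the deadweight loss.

$301.79 million

Competitive equilibrium: 34 − 0.03q = 13.9 + 0.25q → q* = 71.7857, p* = 31.8464.
With the tax, the buyer price exceeds the seller price by 13: (34 − 0.03q) − (13.9 + 0.25q) = 13 → q' = 25.3571.
Δq = 71.7857 − 25.3571 = 46.4286; the wedge equals the tax, 13.
The triangle = ½ × 46.4286 × 13 = $301.79 million.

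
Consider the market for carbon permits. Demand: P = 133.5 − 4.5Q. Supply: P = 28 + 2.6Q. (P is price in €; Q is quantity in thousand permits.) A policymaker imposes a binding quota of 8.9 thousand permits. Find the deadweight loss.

€126.07 thousand

Competitive equilibrium: 133.5 − 4.5Q = 28 + 2.6Q → Q* = 14.8592, P* = 66.6338.
At Q = 8.9: demand price = 133.5 − 4.5·8.9 = 93.45; supply price = 28 + 2.6·8.9 = 51.14.
ΔQ = 14.8592 − 8.9 = 5.9592; wedge = 93.45 − 51.14 = 42.31.
The triangle = ½ × 5.9592 × 42.31 = €126.07 thousand.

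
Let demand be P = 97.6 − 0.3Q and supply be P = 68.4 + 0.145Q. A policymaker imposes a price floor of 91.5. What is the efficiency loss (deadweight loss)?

Competitive equilibrium: 97.6 − 0.3Q = 68.4 + 0.145Q → Q* = 65.618, P* = 77.9146.
At the floor P = 91.5, quantity demanded = (97.6 − 91.5)/0.3 = 20.3333.
Sellers' marginal cost at Q' = 20.3333: 68.4 + 0.145·20.3333 = 71.3483.
ΔQ = 65.618 − 20.3333 = 45.2847; wedge = 91.5 − 71.3483 = 20.1517.
Welfare loss = ½ × 45.2847 × 20.1517 = 456.28.

456.28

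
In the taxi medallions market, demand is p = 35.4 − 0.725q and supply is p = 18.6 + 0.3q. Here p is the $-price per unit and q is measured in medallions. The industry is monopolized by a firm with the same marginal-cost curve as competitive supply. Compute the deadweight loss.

Competitive equilibrium: 35.4 − 0.725q = 18.6 + 0.3q → q* = 16.3902, p* = 23.5171.
Marginal revenue: MR = 35.4 − 1.45q. Set MR = MC: 35.4 − 1.45q = 18.6 + 0.3q → q_m = 9.6.
Price p_m = 35.4 − 0.725·9.6 = 28.44; MC(q_m) = 18.6 + 0.3·9.6 = 21.48.
Competitive q* = 16.3902, so Δq = 6.7902; wedge = 28.44 − 21.48 = 6.96.
Deadweight loss = ½ × 6.7902 × 6.96 = $23.63.

$23.63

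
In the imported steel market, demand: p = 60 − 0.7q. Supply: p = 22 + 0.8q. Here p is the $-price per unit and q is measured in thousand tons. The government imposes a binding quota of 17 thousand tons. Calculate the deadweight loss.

Competitive equilibrium: 60 − 0.7q = 22 + 0.8q → q* = 25.3333, p* = 42.2667.
At q = 17: demand price = 60 − 0.7·17 = 48.1; supply price = 22 + 0.8·17 = 35.6.
Δq = 25.3333 − 17 = 8.3333; wedge = 48.1 − 35.6 = 12.5.
Deadweight loss = ½ × 8.3333 × 12.5 = $52.08 thousand.

$52.08 thousand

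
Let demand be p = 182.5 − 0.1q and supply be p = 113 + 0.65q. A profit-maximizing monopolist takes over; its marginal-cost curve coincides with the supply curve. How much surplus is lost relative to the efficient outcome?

Competitive equilibrium: 182.5 − 0.1q = 113 + 0.65q → q* = 92.6667, p* = 173.2333.
Marginal revenue: MR = 182.5 − 0.2q. Set MR = MC: 182.5 − 0.2q = 113 + 0.65q → q_m = 81.7647.
Price p_m = 182.5 − 0.1·81.7647 = 174.3235; MC(q_m) = 113 + 0.65·81.7647 = 166.1471.
Competitive q* = 92.6667, so Δq = 10.902; wedge = 174.3235 − 166.1471 = 8.1764.
The triangle = ½ × 10.902 × 8.1764 = 44.57.

44.57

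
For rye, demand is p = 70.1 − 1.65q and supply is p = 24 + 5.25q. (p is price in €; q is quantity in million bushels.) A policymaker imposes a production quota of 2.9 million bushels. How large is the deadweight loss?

€49.33 million

Competitive equilibrium: 70.1 − 1.65q = 24 + 5.25q → q* = 6.6812, p* = 59.0761.
At q = 2.9: demand price = 70.1 − 1.65·2.9 = 65.315; supply price = 24 + 5.25·2.9 = 39.225.
Δq = 6.6812 − 2.9 = 3.7812; wedge = 65.315 − 39.225 = 26.09.
Deadweight loss = ½ × 3.7812 × 26.09 = €49.33 million.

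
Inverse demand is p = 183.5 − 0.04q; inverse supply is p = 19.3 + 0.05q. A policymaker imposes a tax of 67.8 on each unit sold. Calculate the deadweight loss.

Competitive equilibrium: 183.5 − 0.04q = 19.3 + 0.05q → q* = 1824.4444, p* = 110.5222.
With the tax, the buyer price exceeds the seller price by 67.8: (183.5 − 0.04q) − (19.3 + 0.05q) = 67.8 → q' = 1071.1111.
Δq = 1824.4444 − 1071.1111 = 753.3333; the wedge equals the tax, 67.8.
The triangle = ½ × 753.3333 × 67.8 = 25538.

25538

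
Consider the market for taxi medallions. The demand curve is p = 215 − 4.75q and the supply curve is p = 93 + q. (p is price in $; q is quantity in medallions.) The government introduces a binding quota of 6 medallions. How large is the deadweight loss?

$665.76

Competitive equilibrium: 215 − 4.75q = 93 + q → q* = 21.2174, p* = 114.2174.
At q = 6: demand price = 215 − 4.75·6 = 186.5; supply price = 93 + 1·6 = 99.
Δq = 21.2174 − 6 = 15.2174; wedge = 186.5 − 99 = 87.5.
The triangle = ½ × 15.2174 × 87.5 = $665.76.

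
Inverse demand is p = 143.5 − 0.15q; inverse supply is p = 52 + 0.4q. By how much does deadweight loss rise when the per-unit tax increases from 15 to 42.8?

Competitive equilibrium: 143.5 − 0.15q = 52 + 0.4q → q* = 166.3636, p* = 118.5455.
For a per-unit tax t: Δq = t/0.55, so DWL = ½·t·(t/0.55) = t²/1.1.
At t = 15: DWL = 204.545. At t = 42.8: DWL = 1665.309.
Increase = 1665.309 − 204.545 = 1460.76.

1460.76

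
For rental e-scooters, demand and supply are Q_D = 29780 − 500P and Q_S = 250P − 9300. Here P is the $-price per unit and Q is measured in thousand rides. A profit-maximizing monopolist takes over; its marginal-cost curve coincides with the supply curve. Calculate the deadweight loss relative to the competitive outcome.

In inverse form: demand P = 59.56 − 0.002Q, supply P = 37.2 + 0.004Q.
Competitive equilibrium: 59.56 − 0.002Q = 37.2 + 0.004Q → Q* = 3726.6667, P* = 52.1067.
Marginal revenue: MR = 59.56 − 0.004Q. Set MR = MC: 59.56 − 0.004Q = 37.2 + 0.004Q → Q_m = 2795.
Price P_m = 59.56 − 0.002·2795 = 53.97; MC(Q_m) = 37.2 + 0.004·2795 = 48.38.
Competitive Q* = 3726.6667, so ΔQ = 931.6667; wedge = 53.97 − 48.38 = 5.59.
Welfare loss = ½ × 931.6667 × 5.59 = $2604.01 thousand.

$2604.01 thousand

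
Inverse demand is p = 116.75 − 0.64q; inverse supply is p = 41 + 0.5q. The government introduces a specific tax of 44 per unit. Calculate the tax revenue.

Competitive equilibrium: 116.75 − 0.64q = 41 + 0.5q → q* = 66.4474, p* = 74.2237.
With the tax, the buyer price exceeds the seller price by 44: (116.75 − 0.64q) − (41 + 0.5q) = 44 → q' = 27.8509.
Tax revenue = 44 × 27.8509 = 1225.44.

1225.44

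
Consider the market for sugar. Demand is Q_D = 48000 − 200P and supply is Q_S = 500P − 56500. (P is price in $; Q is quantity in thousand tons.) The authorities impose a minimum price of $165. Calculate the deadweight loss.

$34571.43 thousand

In inverse form: demand P = 240 − 0.005Q, supply P = 113 + 0.002Q.
Competitive equilibrium: 240 − 0.005Q = 113 + 0.002Q → Q* = 18142.8571, P* = 149.2857.
At the floor P = 165, quantity demanded = (240 − 165)/0.005 = 15000.
Sellers' marginal cost at Q' = 15000: 113 + 0.002·15000 = 143.
ΔQ = 18142.8571 − 15000 = 3142.8571; wedge = 165 − 143 = 22.
DWL = ½ × 3142.8571 × 22 = $34571.43 thousand.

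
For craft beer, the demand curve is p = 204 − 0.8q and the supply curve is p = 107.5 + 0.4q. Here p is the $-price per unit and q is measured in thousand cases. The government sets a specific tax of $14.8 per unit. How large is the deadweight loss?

Competitive equilibrium: 204 − 0.8q = 107.5 + 0.4q → q* = 80.4167, p* = 139.6667.
With the tax, the buyer price exceeds the seller price by 14.8: (204 − 0.8q) − (107.5 + 0.4q) = 14.8 → q' = 68.0833.
Δq = 80.4167 − 68.0833 = 12.3334; the wedge equals the tax, 14.8.
DWL = ½ × 12.3334 × 14.8 = $91.27 thousand.

$91.27 thousand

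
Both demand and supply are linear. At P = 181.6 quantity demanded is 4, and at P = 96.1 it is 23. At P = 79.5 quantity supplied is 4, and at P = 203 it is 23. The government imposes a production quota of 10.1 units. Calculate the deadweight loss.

Demand slope = (96.1 − 181.6)/(23 − 4) = −4.5, so P = 199.6 − 4.5Q.
Supply slope = (203 − 79.5)/(23 − 4) = 6.5, so P = 53.5 + 6.5Q.
Competitive equilibrium: 199.6 − 4.5Q = 53.5 + 6.5Q → Q* = 13.2818, P* = 139.8318.
At Q = 10.1: demand price = 199.6 − 4.5·10.1 = 154.15; supply price = 53.5 + 6.5·10.1 = 119.15.
ΔQ = 13.2818 − 10.1 = 3.1818; wedge = 154.15 − 119.15 = 35.
Welfare loss = ½ × 3.1818 × 35 = 55.68.

55.68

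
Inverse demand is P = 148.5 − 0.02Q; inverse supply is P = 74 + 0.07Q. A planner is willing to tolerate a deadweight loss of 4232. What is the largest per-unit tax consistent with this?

Competitive equilibrium: 148.5 − 0.02Q = 74 + 0.07Q → Q* = 827.7778, P* = 131.9444.
A tax t gives ΔQ = t/0.09 and wedge t, so DWL = t²/0.18.
t²/0.18 = 4232 → t² = 761.76 → t = 27.6.

27.6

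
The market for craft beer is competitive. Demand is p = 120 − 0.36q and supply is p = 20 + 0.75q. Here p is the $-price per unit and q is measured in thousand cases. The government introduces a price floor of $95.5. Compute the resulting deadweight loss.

Competitive equilibrium: 120 − 0.36q = 20 + 0.75q → q* = 90.0901, p* = 87.5676.
At the floor p = 95.5, quantity demanded = (120 − 95.5)/0.36 = 68.0556.
Sellers' marginal cost at q' = 68.0556: 20 + 0.75·68.0556 = 71.0417.
Δq = 90.0901 − 68.0556 = 22.0345; wedge = 95.5 − 71.0417 = 24.4583.
The triangle = ½ × 22.0345 × 24.4583 = $269.46 thousand.

$269.46 thousand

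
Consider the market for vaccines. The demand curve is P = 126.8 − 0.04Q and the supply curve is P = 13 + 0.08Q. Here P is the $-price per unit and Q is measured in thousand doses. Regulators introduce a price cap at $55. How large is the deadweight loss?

$10752.67 thousand

Competitive equilibrium: 126.8 − 0.04Q = 13 + 0.08Q → Q* = 948.3333, P* = 88.8667.
At the ceiling P = 55, quantity supplied = (55 − 13)/0.08 = 525.
Willingness to pay at Q' = 525: 126.8 − 0.04·525 = 105.8.
ΔQ = 948.3333 − 525 = 423.3333; wedge = 105.8 − 55 = 50.8.
Welfare loss = ½ × 423.3333 × 50.8 = $10752.67 thousand.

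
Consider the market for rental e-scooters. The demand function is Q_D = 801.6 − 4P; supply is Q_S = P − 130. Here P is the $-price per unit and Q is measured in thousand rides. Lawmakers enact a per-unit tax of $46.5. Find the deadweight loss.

$864.90 thousand

In inverse form: demand P = 200.4 − 0.25Q, supply P = 130 + Q.
Competitive equilibrium: 200.4 − 0.25Q = 130 + Q → Q* = 56.32, P* = 186.32.
With the tax, the buyer price exceeds the seller price by 46.5: (200.4 − 0.25Q) − (130 + Q) = 46.5 → Q' = 19.12.
ΔQ = 56.32 − 19.12 = 37.2; the wedge equals the tax, 46.5.
The triangle = ½ × 37.2 × 46.5 = $864.90 thousand.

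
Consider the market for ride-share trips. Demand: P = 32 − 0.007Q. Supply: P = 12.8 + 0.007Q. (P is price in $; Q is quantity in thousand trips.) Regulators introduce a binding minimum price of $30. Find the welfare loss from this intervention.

$8251.43 thousand

Competitive equilibrium: 32 − 0.007Q = 12.8 + 0.007Q → Q* = 1371.4286, P* = 22.4.
At the floor P = 30, quantity demanded = (32 − 30)/0.007 = 285.7143.
Sellers' marginal cost at Q' = 285.7143: 12.8 + 0.007·285.7143 = 14.8.
ΔQ = 1371.4286 − 285.7143 = 1085.7143; wedge = 30 − 14.8 = 15.2.
Welfare loss = ½ × 1085.7143 × 15.2 = $8251.43 thousand.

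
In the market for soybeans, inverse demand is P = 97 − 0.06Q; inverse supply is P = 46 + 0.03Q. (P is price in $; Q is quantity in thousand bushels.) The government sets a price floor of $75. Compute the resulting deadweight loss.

$1800 thousand

Competitive equilibrium: 97 − 0.06Q = 46 + 0.03Q → Q* = 566.6667, P* = 63.
At the floor P = 75, quantity demanded = (97 − 75)/0.06 = 366.6667.
Sellers' marginal cost at Q' = 366.6667: 46 + 0.03·366.6667 = 57.
ΔQ = 566.6667 − 366.6667 = 200; wedge = 75 − 57 = 18.
The triangle = ½ × 200 × 18 = $1800 thousand.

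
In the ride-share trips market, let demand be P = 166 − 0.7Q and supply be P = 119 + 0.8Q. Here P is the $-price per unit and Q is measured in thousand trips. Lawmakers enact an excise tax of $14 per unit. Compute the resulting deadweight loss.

Competitive equilibrium: 166 − 0.7Q = 119 + 0.8Q → Q* = 31.3333, P* = 144.0667.
With the tax, the buyer price exceeds the seller price by 14: (166 − 0.7Q) − (119 + 0.8Q) = 14 → Q' = 22.
ΔQ = 31.3333 − 22 = 9.3333; the wedge equals the tax, 14.
Welfare loss = ½ × 9.3333 × 14 = $65.33 thousand.

$65.33 thousand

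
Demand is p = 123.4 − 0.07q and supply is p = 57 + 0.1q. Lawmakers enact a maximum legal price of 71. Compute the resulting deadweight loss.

5337.53

Competitive equilibrium: 123.4 − 0.07q = 57 + 0.1q → q* = 390.5882, p* = 96.0588.
At the ceiling p = 71, quantity supplied = (71 − 57)/0.1 = 140.
Willingness to pay at q' = 140: 123.4 − 0.07·140 = 113.6.
Δq = 390.5882 − 140 = 250.5882; wedge = 113.6 − 71 = 42.6.
DWL = ½ × 250.5882 × 42.6 = 5337.53.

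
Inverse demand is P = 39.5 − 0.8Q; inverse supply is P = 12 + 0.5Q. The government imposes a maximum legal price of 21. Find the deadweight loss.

6.47

Competitive equilibrium: 39.5 − 0.8Q = 12 + 0.5Q → Q* = 21.1538, P* = 22.5769.
At the ceiling P = 21, quantity supplied = (21 − 12)/0.5 = 18.
Willingness to pay at Q' = 18: 39.5 − 0.8·18 = 25.1.
ΔQ = 21.1538 − 18 = 3.1538; wedge = 25.1 − 21 = 4.1.
DWL = ½ × 3.1538 × 4.1 = 6.47.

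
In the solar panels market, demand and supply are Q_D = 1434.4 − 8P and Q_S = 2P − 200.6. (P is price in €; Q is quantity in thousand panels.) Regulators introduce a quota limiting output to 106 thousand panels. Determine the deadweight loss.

In inverse form: demand P = 179.3 − 0.125Q, supply P = 100.3 + 0.5Q.
Competitive equilibrium: 179.3 − 0.125Q = 100.3 + 0.5Q → Q* = 126.4, P* = 163.5.
At Q = 106: demand price = 179.3 − 0.125·106 = 166.05; supply price = 100.3 + 0.5·106 = 153.3.
ΔQ = 126.4 − 106 = 20.4; wedge = 166.05 − 153.3 = 12.75.
DWL = ½ × 20.4 × 12.75 = €130.05 thousand.

€130.05 thousand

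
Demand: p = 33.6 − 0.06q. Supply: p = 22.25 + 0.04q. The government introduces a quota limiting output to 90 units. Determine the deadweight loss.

27.61

Competitive equilibrium: 33.6 − 0.06q = 22.25 + 0.04q → q* = 113.5, p* = 26.79.
At q = 90: demand price = 33.6 − 0.06·90 = 28.2; supply price = 22.25 + 0.04·90 = 25.85.
Δq = 113.5 − 90 = 23.5; wedge = 28.2 − 25.85 = 2.35.
The triangle = ½ × 23.5 × 2.35 = 27.61.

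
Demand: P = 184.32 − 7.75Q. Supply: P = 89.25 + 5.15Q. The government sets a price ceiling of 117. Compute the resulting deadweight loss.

25.32

Competitive equilibrium: 184.32 − 7.75Q = 89.25 + 5.15Q → Q* = 7.3698, P* = 127.2043.
At the ceiling P = 117, quantity supplied = (117 − 89.25)/5.15 = 5.3883.
Willingness to pay at Q' = 5.3883: 184.32 − 7.75·5.3883 = 142.5607.
ΔQ = 7.3698 − 5.3883 = 1.9815; wedge = 142.5607 − 117 = 25.5607.
DWL = ½ × 1.9815 × 25.5607 = 25.32.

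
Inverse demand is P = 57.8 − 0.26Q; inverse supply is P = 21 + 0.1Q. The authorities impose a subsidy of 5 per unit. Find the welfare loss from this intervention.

34.72

Competitive equilibrium: 57.8 − 0.26Q = 21 + 0.1Q → Q* = 102.2222, P* = 31.2222.
The subsidy lowers effective supply by 5: P = 16 + 0.1Q.
New quantity: 57.8 − 0.26Q = 16 + 0.1Q → Q' = 116.1111.
Overproduction ΔQ = 116.1111 − 102.2222 = 13.8889; wedge = subsidy = 5.
Deadweight loss = ½ × 13.8889 × 5 = 34.72.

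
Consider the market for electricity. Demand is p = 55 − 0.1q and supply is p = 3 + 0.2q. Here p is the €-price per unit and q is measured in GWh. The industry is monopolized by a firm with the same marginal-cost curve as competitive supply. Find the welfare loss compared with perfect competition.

Competitive equilibrium: 55 − 0.1q = 3 + 0.2q → q* = 173.3333, p* = 37.6667.
Marginal revenue: MR = 55 − 0.2q. Set MR = MC: 55 − 0.2q = 3 + 0.2q → q_m = 130.
Price p_m = 55 − 0.1·130 = 42; MC(q_m) = 3 + 0.2·130 = 29.
Competitive q* = 173.3333, so Δq = 43.3333; wedge = 42 − 29 = 13.
Welfare loss = ½ × 43.3333 × 13 = €281.67.

€281.67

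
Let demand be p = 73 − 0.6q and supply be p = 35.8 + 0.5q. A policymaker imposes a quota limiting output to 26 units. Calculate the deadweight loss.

33.62

Competitive equilibrium: 73 − 0.6q = 35.8 + 0.5q → q* = 33.8182, p* = 52.7091.
At q = 26: demand price = 73 − 0.6·26 = 57.4; supply price = 35.8 + 0.5·26 = 48.8.
Δq = 33.8182 − 26 = 7.8182; wedge = 57.4 − 48.8 = 8.6.
The triangle = ½ × 7.8182 × 8.6 = 33.62.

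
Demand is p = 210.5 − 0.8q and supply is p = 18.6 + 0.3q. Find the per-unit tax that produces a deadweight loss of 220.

22

Competitive equilibrium: 210.5 − 0.8q = 18.6 + 0.3q → q* = 174.4545, p* = 70.9364.
A tax t gives Δq = t/1.1 and wedge t, so DWL = t²/2.2.
t²/2.2 = 220 → t² = 484 → t = 22.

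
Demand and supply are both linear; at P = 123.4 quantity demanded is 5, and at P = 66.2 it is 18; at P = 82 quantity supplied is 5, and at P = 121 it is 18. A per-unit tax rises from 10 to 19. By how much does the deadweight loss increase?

17.64

Demand slope = (66.2 − 123.4)/(18 − 5) = −4.4, so P = 145.4 − 4.4Q.
Supply slope = (121 − 82)/(18 − 5) = 3, so P = 67 + 3Q.
Competitive equilibrium: 145.4 − 4.4Q = 67 + 3Q → Q* = 10.5946, P* = 98.7838.
For a per-unit tax t: ΔQ = t/7.4, so DWL = ½·t·(t/7.4) = t²/14.8.
At t = 10: DWL = 6.757. At t = 19: DWL = 24.392.
Increase = 24.392 − 6.757 = 17.64.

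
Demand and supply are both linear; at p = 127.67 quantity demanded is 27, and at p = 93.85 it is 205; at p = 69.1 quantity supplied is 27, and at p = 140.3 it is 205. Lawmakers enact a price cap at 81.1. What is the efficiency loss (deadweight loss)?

1415.56

Demand slope = (93.85 − 127.67)/(205 − 27) = −0.19, so p = 132.8 − 0.19q.
Supply slope = (140.3 − 69.1)/(205 − 27) = 0.4, so p = 58.3 + 0.4q.
Competitive equilibrium: 132.8 − 0.19q = 58.3 + 0.4q → q* = 126.2712, p* = 108.8085.
At the ceiling p = 81.1, quantity supplied = (81.1 − 58.3)/0.4 = 57.
Willingness to pay at q' = 57: 132.8 − 0.19·57 = 121.97.
Δq = 126.2712 − 57 = 69.2712; wedge = 121.97 − 81.1 = 40.87.
Welfare loss = ½ × 69.2712 × 40.87 = 1415.56.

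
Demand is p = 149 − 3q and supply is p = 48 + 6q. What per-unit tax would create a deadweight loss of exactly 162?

Competitive equilibrium: 149 − 3q = 48 + 6q → q* = 11.2222, p* = 115.3333.
A tax t gives Δq = t/9 and wedge t, so DWL = t²/18.
t²/18 = 162 → t² = 2916 → t = 54.

54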